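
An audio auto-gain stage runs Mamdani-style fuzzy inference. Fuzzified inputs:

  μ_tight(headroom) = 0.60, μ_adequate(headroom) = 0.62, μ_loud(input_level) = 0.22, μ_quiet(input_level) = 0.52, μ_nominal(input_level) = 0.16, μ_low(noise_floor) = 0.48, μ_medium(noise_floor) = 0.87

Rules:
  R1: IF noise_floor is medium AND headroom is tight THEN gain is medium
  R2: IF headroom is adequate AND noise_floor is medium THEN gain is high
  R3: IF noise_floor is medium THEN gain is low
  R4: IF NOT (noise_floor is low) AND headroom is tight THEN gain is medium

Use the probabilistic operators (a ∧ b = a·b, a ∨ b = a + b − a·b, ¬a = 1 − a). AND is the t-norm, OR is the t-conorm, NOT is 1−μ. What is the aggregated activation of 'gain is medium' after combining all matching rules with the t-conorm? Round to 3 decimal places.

0.671

R1: medium=0.87, tight=0.60; AND[a·b] → w = 0.5220
R2: adequate=0.62, medium=0.87; AND[a·b] → w = 0.5394
R3: medium=0.87 → w = 0.8700
R4: ¬low=1−0.48=0.52, tight=0.60; AND[a·b] → w = 0.3120
Rules with consequent 'medium': {R1, R4} → strengths 0.5220, 0.3120
Aggregate via t-conorm [a + b − a·b]: 0.6711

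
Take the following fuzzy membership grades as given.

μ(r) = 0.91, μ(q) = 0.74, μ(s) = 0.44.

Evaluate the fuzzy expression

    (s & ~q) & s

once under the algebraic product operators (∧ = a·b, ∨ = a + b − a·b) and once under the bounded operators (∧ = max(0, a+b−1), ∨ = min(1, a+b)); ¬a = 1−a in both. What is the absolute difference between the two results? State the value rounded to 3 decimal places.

0.050

Under algebraic product:
  ~q = 1 − 0.7400 = 0.2600
  s & ~q = a·b on (0.4400, 0.2600) = 0.1144
  (s & ~q) & s = a·b on (0.1144, 0.4400) = 0.0503
  → value = 0.0503
Under bounded:
  ~q = 1 − 0.74 = 0.26
  s & ~q = max(0, a+b−1) on (0.44, 0.26) = 0.00
  (s & ~q) & s = max(0, a+b−1) on (0.00, 0.44) = 0.00
  → value = 0.0000
|0.0503 − 0.0000| = 0.050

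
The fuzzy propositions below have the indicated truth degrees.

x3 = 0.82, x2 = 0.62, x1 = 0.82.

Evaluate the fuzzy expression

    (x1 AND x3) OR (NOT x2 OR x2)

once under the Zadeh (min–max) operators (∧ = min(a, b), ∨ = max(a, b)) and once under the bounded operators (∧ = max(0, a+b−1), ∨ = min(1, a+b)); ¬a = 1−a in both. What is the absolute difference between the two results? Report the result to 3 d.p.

0.180

Under Zadeh (min–max):
  x1 AND x3 = min(a, b) on (0.82, 0.82) = 0.82
  NOT x2 = 1 − 0.62 = 0.38
  NOT x2 OR x2 = max(a, b) on (0.38, 0.62) = 0.62
  (x1 AND x3) OR (NOT x2 OR x2) = max(a, b) on (0.82, 0.62) = 0.82
  → value = 0.8200
Under bounded:
  x1 AND x3 = max(0, a+b−1) on (0.82, 0.82) = 0.64
  NOT x2 = 1 − 0.62 = 0.38
  NOT x2 OR x2 = min(1, a+b) on (0.38, 0.62) = 1.00
  (x1 AND x3) OR (NOT x2 OR x2) = min(1, a+b) on (0.64, 1.00) = 1.00
  → value = 1.0000
|0.8200 − 1.0000| = 0.180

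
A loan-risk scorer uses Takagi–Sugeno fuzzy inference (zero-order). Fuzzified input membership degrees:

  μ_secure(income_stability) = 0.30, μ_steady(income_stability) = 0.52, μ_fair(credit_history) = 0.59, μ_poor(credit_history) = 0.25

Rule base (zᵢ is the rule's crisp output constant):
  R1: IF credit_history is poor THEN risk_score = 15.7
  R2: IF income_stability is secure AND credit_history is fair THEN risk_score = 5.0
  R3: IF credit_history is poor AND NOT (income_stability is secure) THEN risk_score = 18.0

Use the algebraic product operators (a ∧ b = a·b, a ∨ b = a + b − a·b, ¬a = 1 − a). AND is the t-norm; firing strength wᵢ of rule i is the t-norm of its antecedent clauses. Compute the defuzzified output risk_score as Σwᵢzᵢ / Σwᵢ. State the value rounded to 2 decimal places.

13.22

R1 (z=15.7): poor=0.25 → w = 0.2500
R2 (z=5.0): secure=0.30, fair=0.59; AND[a·b] → w = 0.1770
R3 (z=18.0): poor=0.25, ¬secure=1−0.30=0.70; AND[a·b] → w = 0.1750
Weighted average = (0.2500·15.7 + 0.1770·5.0 + 0.1750·18.0) / (0.2500 + 0.1770 + 0.1750)
  = 7.9600 / 0.6020 = 13.22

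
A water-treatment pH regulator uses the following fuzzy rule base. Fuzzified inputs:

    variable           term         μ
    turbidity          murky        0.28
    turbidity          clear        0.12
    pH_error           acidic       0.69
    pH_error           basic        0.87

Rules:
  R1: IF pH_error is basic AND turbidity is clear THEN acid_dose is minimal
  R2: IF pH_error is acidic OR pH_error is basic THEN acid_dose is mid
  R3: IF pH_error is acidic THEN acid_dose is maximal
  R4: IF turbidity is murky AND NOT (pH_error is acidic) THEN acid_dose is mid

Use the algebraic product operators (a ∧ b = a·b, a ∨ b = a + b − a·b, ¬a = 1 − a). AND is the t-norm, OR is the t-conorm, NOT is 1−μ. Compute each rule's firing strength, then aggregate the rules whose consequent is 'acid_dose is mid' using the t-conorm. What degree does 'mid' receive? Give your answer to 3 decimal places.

R1: basic=0.87, clear=0.12; AND[a·b] → w = 0.1044
R2: acidic=0.69, basic=0.87; OR[a + b − a·b] → w = 0.9597
R3: acidic=0.69 → w = 0.6900
R4: murky=0.28, ¬acidic=1−0.69=0.31; AND[a·b] → w = 0.0868
Rules with consequent 'mid': {R2, R4} → strengths 0.9597, 0.0868
Aggregate via t-conorm [a + b − a·b]: 0.9632

0.963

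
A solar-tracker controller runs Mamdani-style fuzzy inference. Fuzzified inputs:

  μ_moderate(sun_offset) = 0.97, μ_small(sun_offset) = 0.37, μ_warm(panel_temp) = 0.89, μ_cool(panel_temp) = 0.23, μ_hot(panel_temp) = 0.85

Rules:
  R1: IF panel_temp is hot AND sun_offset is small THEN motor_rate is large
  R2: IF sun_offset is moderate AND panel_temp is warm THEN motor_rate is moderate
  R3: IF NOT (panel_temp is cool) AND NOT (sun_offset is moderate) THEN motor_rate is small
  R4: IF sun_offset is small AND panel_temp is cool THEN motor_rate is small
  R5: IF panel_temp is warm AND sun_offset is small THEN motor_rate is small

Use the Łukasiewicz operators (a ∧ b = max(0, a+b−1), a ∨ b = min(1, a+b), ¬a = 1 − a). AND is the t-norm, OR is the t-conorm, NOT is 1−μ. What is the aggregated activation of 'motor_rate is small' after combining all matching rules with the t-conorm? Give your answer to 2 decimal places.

R1: hot=0.85, small=0.37; AND[max(0, a+b−1)] → w = 0.22
R2: moderate=0.97, warm=0.89; AND[max(0, a+b−1)] → w = 0.86
R3: ¬cool=1−0.23=0.77, ¬moderate=1−0.97=0.03; AND[max(0, a+b−1)] → w = 0.00
R4: small=0.37, cool=0.23; AND[max(0, a+b−1)] → w = 0.00
R5: warm=0.89, small=0.37; AND[max(0, a+b−1)] → w = 0.26
Rules with consequent 'small': {R3, R4, R5} → strengths 0.00, 0.00, 0.26
Aggregate via t-conorm [min(1, a+b)]: 0.26

0.26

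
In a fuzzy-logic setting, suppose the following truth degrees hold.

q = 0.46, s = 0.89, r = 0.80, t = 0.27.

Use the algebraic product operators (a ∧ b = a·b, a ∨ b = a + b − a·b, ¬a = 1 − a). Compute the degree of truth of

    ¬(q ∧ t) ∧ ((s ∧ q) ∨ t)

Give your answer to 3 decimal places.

0.498

q ∧ t = a·b on (0.4600, 0.2700) = 0.1242
¬(q ∧ t) = 1 − 0.1242 = 0.8758
s ∧ q = a·b on (0.8900, 0.4600) = 0.4094
(s ∧ q) ∨ t = a + b − a·b on (0.4094, 0.2700) = 0.5689
¬(q ∧ t) ∧ ((s ∧ q) ∨ t) = a·b on (0.8758, 0.5689) = 0.4982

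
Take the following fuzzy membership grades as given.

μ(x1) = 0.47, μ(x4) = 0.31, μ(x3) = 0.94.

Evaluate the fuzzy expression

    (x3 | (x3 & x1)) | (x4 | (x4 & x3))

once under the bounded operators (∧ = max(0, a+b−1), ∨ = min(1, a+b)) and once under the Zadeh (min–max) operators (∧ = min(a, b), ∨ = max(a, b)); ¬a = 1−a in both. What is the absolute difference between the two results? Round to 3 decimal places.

0.060

Under bounded:
  x3 & x1 = max(0, a+b−1) on (0.94, 0.47) = 0.41
  x3 | (x3 & x1) = min(1, a+b) on (0.94, 0.41) = 1.00
  x4 & x3 = max(0, a+b−1) on (0.31, 0.94) = 0.25
  x4 | (x4 & x3) = min(1, a+b) on (0.31, 0.25) = 0.56
  (x3 | (x3 & x1)) | (x4 | (x4 & x3)) = min(1, a+b) on (1.00, 0.56) = 1.00
  → value = 1.0000
Under Zadeh (min–max):
  x3 & x1 = min(a, b) on (0.94, 0.47) = 0.47
  x3 | (x3 & x1) = max(a, b) on (0.94, 0.47) = 0.94
  x4 & x3 = min(a, b) on (0.31, 0.94) = 0.31
  x4 | (x4 & x3) = max(a, b) on (0.31, 0.31) = 0.31
  (x3 | (x3 & x1)) | (x4 | (x4 & x3)) = max(a, b) on (0.94, 0.31) = 0.94
  → value = 0.9400
|1.0000 − 0.9400| = 0.060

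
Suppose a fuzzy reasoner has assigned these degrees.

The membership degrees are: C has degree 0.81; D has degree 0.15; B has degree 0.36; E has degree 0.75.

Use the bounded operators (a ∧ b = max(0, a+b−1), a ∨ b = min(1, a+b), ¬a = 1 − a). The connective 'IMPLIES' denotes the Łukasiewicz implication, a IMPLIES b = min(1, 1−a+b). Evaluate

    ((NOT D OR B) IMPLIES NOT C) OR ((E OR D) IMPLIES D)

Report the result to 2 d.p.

NOT D = 1 − 0.15 = 0.85
NOT D OR B = min(1, a+b) on (0.85, 0.36) = 1.00
NOT C = 1 − 0.81 = 0.19
(NOT D OR B) IMPLIES NOT C  [Łukasiewicz: min(1, 1−a+b)] with a=1.00, b=0.19 → 0.19
E OR D = min(1, a+b) on (0.75, 0.15) = 0.90
(E OR D) IMPLIES D  [Łukasiewicz: min(1, 1−a+b)] with a=0.90, b=0.15 → 0.25
((NOT D OR B) IMPLIES NOT C) OR ((E OR D) IMPLIES D) = min(1, a+b) on (0.19, 0.25) = 0.44

0.44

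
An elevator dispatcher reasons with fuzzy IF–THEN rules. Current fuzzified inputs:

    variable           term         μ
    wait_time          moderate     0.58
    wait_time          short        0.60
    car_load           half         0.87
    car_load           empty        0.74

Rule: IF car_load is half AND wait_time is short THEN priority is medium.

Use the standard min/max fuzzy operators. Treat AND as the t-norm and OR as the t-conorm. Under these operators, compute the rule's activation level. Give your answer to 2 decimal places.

0.60

firing strength: half=0.87, short=0.60; AND[min(a, b)] → w = 0.60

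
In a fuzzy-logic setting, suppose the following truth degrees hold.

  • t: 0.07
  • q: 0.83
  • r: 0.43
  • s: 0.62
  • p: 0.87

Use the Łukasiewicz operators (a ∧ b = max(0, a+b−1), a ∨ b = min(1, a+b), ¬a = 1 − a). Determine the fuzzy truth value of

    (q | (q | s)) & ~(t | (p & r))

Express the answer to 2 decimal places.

0.63

q | s = min(1, a+b) on (0.83, 0.62) = 1.00
q | (q | s) = min(1, a+b) on (0.83, 1.00) = 1.00
p & r = max(0, a+b−1) on (0.87, 0.43) = 0.30
t | (p & r) = min(1, a+b) on (0.07, 0.30) = 0.37
~(t | (p & r)) = 1 − 0.37 = 0.63
(q | (q | s)) & ~(t | (p & r)) = max(0, a+b−1) on (1.00, 0.63) = 0.63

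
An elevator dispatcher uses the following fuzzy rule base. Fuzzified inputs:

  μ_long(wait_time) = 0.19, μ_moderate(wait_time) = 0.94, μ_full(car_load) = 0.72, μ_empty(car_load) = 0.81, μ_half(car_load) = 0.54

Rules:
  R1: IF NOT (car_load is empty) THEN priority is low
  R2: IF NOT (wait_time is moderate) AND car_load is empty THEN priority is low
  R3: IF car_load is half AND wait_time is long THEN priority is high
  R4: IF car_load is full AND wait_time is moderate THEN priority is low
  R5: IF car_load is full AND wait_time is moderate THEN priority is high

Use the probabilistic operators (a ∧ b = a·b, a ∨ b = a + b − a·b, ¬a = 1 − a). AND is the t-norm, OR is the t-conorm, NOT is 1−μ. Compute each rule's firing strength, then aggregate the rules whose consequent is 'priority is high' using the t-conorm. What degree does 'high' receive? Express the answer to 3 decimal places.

R1: ¬empty=1−0.81=0.19 → w = 0.1900
R2: ¬moderate=1−0.94=0.06, empty=0.81; AND[a·b] → w = 0.0486
R3: half=0.54, long=0.19; AND[a·b] → w = 0.1026
R4: full=0.72, moderate=0.94; AND[a·b] → w = 0.6768
R5: full=0.72, moderate=0.94; AND[a·b] → w = 0.6768
Rules with consequent 'high': {R3, R5} → strengths 0.1026, 0.6768
Aggregate via t-conorm [a + b − a·b]: 0.7100

0.710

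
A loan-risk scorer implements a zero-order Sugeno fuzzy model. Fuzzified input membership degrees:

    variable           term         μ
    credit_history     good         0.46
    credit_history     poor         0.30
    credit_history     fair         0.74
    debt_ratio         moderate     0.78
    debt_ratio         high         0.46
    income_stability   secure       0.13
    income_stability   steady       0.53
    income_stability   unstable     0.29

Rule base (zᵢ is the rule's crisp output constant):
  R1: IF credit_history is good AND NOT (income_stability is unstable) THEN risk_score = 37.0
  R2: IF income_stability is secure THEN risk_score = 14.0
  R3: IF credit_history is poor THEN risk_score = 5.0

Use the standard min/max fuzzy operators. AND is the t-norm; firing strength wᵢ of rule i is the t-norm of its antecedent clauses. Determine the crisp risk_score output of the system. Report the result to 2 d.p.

R1 (z=37.0): good=0.46, ¬unstable=1−0.29=0.71; AND[min(a, b)] → w = 0.46
R2 (z=14.0): secure=0.13 → w = 0.13
R3 (z=5.0): poor=0.30 → w = 0.30
Weighted average = (0.46·37.0 + 0.13·14.0 + 0.30·5.0) / (0.46 + 0.13 + 0.30)
  = 20.3400 / 0.8900 = 22.85

22.85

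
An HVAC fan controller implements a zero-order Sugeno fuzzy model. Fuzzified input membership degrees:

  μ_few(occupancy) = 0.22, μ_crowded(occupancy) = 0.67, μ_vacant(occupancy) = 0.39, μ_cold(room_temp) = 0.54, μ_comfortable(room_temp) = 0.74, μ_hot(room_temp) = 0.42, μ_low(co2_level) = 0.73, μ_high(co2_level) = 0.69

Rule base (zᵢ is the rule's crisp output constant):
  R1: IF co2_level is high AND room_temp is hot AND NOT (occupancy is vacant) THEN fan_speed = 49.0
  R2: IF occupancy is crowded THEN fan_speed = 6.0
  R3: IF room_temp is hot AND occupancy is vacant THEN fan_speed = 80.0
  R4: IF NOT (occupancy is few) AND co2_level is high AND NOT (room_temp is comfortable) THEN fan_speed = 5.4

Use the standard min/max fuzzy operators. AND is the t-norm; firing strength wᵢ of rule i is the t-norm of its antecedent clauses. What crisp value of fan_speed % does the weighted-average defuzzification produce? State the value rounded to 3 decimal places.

R1 (z=49.0): high=0.69, hot=0.42, ¬vacant=1−0.39=0.61; AND[min(a, b)] → w = 0.42
R2 (z=6.0): crowded=0.67 → w = 0.67
R3 (z=80.0): hot=0.42, vacant=0.39; AND[min(a, b)] → w = 0.39
R4 (z=5.4): ¬few=1−0.22=0.78, high=0.69, ¬comfortable=1−0.74=0.26; AND[min(a, b)] → w = 0.26
Weighted average = (0.42·49.0 + 0.67·6.0 + 0.39·80.0 + 0.26·5.4) / (0.42 + 0.67 + 0.39 + 0.26)
  = 57.2040 / 1.7400 = 32.876

32.876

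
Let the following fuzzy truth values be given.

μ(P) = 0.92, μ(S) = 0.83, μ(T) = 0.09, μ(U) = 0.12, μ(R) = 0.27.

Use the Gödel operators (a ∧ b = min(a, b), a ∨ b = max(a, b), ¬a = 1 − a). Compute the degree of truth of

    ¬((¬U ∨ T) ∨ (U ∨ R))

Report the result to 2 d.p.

0.12

¬U = 1 − 0.12 = 0.88
¬U ∨ T = max(a, b) on (0.88, 0.09) = 0.88
U ∨ R = max(a, b) on (0.12, 0.27) = 0.27
(¬U ∨ T) ∨ (U ∨ R) = max(a, b) on (0.88, 0.27) = 0.88
¬((¬U ∨ T) ∨ (U ∨ R)) = 1 − 0.88 = 0.12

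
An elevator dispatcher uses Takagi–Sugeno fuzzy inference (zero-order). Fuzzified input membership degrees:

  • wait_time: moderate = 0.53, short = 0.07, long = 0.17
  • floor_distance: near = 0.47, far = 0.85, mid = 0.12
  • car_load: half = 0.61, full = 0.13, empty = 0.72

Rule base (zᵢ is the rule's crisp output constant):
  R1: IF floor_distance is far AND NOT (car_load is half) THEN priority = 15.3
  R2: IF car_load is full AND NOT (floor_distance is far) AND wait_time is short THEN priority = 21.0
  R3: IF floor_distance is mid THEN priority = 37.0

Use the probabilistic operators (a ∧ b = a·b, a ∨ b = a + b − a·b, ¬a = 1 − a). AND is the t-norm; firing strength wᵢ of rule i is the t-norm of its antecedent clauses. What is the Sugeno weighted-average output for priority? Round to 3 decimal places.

21.067

R1 (z=15.3): far=0.85, ¬half=1−0.61=0.39; AND[a·b] → w = 0.3315
R2 (z=21.0): full=0.13, ¬far=1−0.85=0.15, short=0.07; AND[a·b] → w = 0.0014
R3 (z=37.0): mid=0.12 → w = 0.1200
Weighted average = (0.3315·15.3 + 0.0014·21.0 + 0.1200·37.0) / (0.3315 + 0.0014 + 0.1200)
  = 9.5406 / 0.4529 = 21.067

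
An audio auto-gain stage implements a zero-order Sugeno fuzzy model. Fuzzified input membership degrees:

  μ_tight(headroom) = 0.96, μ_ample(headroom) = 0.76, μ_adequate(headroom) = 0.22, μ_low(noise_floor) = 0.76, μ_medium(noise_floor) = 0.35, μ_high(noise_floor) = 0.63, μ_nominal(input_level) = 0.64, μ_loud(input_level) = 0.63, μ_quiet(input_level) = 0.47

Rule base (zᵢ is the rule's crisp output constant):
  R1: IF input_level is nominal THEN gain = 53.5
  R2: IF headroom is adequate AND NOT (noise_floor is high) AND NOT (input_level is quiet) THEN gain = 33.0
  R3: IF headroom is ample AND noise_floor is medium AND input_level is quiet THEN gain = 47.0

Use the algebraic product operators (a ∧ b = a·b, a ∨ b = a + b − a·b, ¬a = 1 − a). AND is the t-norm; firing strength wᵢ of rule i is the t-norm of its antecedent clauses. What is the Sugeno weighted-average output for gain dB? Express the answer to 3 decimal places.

R1 (z=53.5): nominal=0.64 → w = 0.6400
R2 (z=33.0): adequate=0.22, ¬high=1−0.63=0.37, ¬quiet=1−0.47=0.53; AND[a·b] → w = 0.0431
R3 (z=47.0): ample=0.76, medium=0.35, quiet=0.47; AND[a·b] → w = 0.1250
Weighted average = (0.6400·53.5 + 0.0431·33.0 + 0.1250·47.0) / (0.6400 + 0.0431 + 0.1250)
  = 41.5396 / 0.8082 = 51.400

51.400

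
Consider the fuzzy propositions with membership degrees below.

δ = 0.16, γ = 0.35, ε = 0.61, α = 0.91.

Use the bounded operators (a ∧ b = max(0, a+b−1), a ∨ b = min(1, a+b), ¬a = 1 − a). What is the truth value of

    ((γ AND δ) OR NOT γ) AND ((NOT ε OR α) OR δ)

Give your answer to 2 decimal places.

γ AND δ = max(0, a+b−1) on (0.35, 0.16) = 0.00
NOT γ = 1 − 0.35 = 0.65
(γ AND δ) OR NOT γ = min(1, a+b) on (0.00, 0.65) = 0.65
NOT ε = 1 − 0.61 = 0.39
NOT ε OR α = min(1, a+b) on (0.39, 0.91) = 1.00
(NOT ε OR α) OR δ = min(1, a+b) on (1.00, 0.16) = 1.00
((γ AND δ) OR NOT γ) AND ((NOT ε OR α) OR δ) = max(0, a+b−1) on (0.65, 1.00) = 0.65

0.65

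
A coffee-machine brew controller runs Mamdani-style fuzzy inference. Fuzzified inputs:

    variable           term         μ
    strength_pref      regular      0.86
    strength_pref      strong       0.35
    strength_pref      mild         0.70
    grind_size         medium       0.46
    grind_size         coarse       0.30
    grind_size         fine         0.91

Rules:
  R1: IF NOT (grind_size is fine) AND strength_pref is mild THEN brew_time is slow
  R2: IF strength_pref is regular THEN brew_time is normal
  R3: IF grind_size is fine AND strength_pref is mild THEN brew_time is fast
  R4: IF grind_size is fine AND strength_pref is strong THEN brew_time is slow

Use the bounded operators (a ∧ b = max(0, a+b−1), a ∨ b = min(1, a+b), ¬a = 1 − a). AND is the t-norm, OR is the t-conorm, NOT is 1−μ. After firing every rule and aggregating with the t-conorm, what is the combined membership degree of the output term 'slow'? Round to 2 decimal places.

0.26

R1: ¬fine=1−0.91=0.09, mild=0.70; AND[max(0, a+b−1)] → w = 0.00
R2: regular=0.86 → w = 0.86
R3: fine=0.91, mild=0.70; AND[max(0, a+b−1)] → w = 0.61
R4: fine=0.91, strong=0.35; AND[max(0, a+b−1)] → w = 0.26
Rules with consequent 'slow': {R1, R4} → strengths 0.00, 0.26
Aggregate via t-conorm [min(1, a+b)]: 0.26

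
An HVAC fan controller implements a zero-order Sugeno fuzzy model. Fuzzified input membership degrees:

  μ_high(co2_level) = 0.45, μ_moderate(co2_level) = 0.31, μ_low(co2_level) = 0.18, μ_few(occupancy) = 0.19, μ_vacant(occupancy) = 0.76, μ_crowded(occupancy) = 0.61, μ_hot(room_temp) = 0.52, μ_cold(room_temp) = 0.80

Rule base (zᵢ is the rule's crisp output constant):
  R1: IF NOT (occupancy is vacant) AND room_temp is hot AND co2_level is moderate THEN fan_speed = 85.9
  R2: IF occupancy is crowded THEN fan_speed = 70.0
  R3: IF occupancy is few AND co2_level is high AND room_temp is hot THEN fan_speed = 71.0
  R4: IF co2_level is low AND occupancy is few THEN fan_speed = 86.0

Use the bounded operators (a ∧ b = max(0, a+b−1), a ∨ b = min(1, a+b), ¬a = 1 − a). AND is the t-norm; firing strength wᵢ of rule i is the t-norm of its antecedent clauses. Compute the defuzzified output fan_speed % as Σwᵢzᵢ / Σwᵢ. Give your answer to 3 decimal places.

R1 (z=85.9): ¬vacant=1−0.76=0.24, hot=0.52, moderate=0.31; AND[max(0, a+b−1)] → w = 0.00
R2 (z=70.0): crowded=0.61 → w = 0.61
R3 (z=71.0): few=0.19, high=0.45, hot=0.52; AND[max(0, a+b−1)] → w = 0.00
R4 (z=86.0): low=0.18, few=0.19; AND[max(0, a+b−1)] → w = 0.00
Weighted average = (0.00·85.9 + 0.61·70.0 + 0.00·71.0 + 0.00·86.0) / (0.00 + 0.61 + 0.00 + 0.00)
  = 42.7000 / 0.6100 = 70.000

70.000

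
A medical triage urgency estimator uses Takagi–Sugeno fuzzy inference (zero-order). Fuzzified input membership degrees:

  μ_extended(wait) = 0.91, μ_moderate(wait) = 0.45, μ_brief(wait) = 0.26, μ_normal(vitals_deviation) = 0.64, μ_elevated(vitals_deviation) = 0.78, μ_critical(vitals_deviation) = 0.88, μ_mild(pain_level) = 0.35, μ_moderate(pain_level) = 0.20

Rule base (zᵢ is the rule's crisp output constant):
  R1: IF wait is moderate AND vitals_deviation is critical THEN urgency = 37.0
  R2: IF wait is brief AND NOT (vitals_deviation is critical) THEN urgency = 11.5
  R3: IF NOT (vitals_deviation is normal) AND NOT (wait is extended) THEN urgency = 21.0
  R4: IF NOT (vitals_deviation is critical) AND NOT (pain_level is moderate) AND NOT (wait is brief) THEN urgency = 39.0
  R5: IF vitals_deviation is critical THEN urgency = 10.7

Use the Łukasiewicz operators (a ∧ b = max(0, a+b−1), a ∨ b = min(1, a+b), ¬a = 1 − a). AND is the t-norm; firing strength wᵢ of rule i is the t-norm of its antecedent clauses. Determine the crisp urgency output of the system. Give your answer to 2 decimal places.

R1 (z=37.0): moderate=0.45, critical=0.88; AND[max(0, a+b−1)] → w = 0.33
R2 (z=11.5): brief=0.26, ¬critical=1−0.88=0.12; AND[max(0, a+b−1)] → w = 0.00
R3 (z=21.0): ¬normal=1−0.64=0.36, ¬extended=1−0.91=0.09; AND[max(0, a+b−1)] → w = 0.00
R4 (z=39.0): ¬critical=1−0.88=0.12, ¬moderate=1−0.20=0.80, ¬brief=1−0.26=0.74; AND[max(0, a+b−1)] → w = 0.00
R5 (z=10.7): critical=0.88 → w = 0.88
Weighted average = (0.33·37.0 + 0.00·11.5 + 0.00·21.0 + 0.00·39.0 + 0.88·10.7) / (0.33 + 0.00 + 0.00 + 0.00 + 0.88)
  = 21.6260 / 1.2100 = 17.87

17.87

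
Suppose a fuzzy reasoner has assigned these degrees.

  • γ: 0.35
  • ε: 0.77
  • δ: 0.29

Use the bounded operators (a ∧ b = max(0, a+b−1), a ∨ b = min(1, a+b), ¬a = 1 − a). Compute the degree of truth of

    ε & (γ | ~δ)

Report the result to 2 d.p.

0.77

~δ = 1 − 0.29 = 0.71
γ | ~δ = min(1, a+b) on (0.35, 0.71) = 1.00
ε & (γ | ~δ) = max(0, a+b−1) on (0.77, 1.00) = 0.77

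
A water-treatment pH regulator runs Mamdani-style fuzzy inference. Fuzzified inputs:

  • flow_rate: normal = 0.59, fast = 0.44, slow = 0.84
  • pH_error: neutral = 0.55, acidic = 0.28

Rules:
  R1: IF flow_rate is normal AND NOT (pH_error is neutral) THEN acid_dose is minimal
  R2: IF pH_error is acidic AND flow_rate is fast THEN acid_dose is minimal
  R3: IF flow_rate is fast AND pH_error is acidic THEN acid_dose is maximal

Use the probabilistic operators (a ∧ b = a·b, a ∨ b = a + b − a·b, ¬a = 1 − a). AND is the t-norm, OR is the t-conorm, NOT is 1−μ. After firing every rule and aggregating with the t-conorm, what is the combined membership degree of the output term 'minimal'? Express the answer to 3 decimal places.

0.356

R1: normal=0.59, ¬neutral=1−0.55=0.45; AND[a·b] → w = 0.2655
R2: acidic=0.28, fast=0.44; AND[a·b] → w = 0.1232
R3: fast=0.44, acidic=0.28; AND[a·b] → w = 0.1232
Rules with consequent 'minimal': {R1, R2} → strengths 0.2655, 0.1232
Aggregate via t-conorm [a + b − a·b]: 0.3560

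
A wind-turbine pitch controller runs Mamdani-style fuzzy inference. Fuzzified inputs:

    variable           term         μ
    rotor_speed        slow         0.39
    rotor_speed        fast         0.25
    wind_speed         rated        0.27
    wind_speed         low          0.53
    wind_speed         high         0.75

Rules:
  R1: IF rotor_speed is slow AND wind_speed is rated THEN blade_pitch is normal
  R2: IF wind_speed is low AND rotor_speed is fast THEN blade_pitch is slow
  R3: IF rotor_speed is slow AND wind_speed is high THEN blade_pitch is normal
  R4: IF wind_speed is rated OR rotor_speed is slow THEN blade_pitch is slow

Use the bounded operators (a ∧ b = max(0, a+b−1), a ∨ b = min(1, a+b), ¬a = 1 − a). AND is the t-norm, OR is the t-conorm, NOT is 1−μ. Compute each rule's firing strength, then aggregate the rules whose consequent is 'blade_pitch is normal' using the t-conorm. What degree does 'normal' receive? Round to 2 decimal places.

R1: slow=0.39, rated=0.27; AND[max(0, a+b−1)] → w = 0.00
R2: low=0.53, fast=0.25; AND[max(0, a+b−1)] → w = 0.00
R3: slow=0.39, high=0.75; AND[max(0, a+b−1)] → w = 0.14
R4: rated=0.27, slow=0.39; OR[min(1, a+b)] → w = 0.66
Rules with consequent 'normal': {R1, R3} → strengths 0.00, 0.14
Aggregate via t-conorm [min(1, a+b)]: 0.14

0.14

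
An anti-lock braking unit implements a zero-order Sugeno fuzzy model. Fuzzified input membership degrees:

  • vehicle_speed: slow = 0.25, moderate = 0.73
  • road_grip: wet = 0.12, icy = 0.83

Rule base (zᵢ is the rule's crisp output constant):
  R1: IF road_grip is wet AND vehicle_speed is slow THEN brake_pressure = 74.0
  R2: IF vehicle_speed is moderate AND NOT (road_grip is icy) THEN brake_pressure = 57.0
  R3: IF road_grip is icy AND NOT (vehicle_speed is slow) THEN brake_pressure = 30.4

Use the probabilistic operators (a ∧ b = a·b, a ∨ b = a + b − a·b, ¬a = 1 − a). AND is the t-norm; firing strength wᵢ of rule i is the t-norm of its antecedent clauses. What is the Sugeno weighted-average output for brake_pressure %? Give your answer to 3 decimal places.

R1 (z=74.0): wet=0.12, slow=0.25; AND[a·b] → w = 0.0300
R2 (z=57.0): moderate=0.73, ¬icy=1−0.83=0.17; AND[a·b] → w = 0.1241
R3 (z=30.4): icy=0.83, ¬slow=1−0.25=0.75; AND[a·b] → w = 0.6225
Weighted average = (0.0300·74.0 + 0.1241·57.0 + 0.6225·30.4) / (0.0300 + 0.1241 + 0.6225)
  = 28.2177 / 0.7766 = 36.335

36.335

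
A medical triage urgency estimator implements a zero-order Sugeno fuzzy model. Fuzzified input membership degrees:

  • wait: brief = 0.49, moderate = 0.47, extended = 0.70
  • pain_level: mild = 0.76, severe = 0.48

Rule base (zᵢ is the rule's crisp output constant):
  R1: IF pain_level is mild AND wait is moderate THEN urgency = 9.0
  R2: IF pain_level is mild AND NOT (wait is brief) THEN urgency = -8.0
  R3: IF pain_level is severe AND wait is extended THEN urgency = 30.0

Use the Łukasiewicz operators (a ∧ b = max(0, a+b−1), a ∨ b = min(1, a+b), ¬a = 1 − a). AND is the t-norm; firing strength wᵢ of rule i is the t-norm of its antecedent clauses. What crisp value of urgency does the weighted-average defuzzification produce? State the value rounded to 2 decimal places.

R1 (z=9.0): mild=0.76, moderate=0.47; AND[max(0, a+b−1)] → w = 0.23
R2 (z=-8.0): mild=0.76, ¬brief=1−0.49=0.51; AND[max(0, a+b−1)] → w = 0.27
R3 (z=30.0): severe=0.48, extended=0.70; AND[max(0, a+b−1)] → w = 0.18
Weighted average = (0.23·9.0 + 0.27·-8.0 + 0.18·30.0) / (0.23 + 0.27 + 0.18)
  = 5.3100 / 0.6800 = 7.81

7.81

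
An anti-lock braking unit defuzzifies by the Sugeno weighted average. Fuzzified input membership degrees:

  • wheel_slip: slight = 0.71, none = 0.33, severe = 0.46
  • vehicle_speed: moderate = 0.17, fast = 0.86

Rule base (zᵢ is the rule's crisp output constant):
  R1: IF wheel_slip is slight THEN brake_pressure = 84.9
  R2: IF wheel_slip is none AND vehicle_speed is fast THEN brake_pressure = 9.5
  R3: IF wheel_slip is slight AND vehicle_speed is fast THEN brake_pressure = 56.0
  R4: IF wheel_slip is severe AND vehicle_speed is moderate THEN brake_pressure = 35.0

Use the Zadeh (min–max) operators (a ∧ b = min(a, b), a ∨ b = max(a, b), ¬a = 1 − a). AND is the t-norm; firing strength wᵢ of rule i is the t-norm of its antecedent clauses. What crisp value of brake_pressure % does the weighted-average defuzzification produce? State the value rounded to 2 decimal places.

56.84

R1 (z=84.9): slight=0.71 → w = 0.71
R2 (z=9.5): none=0.33, fast=0.86; AND[min(a, b)] → w = 0.33
R3 (z=56.0): slight=0.71, fast=0.86; AND[min(a, b)] → w = 0.71
R4 (z=35.0): severe=0.46, moderate=0.17; AND[min(a, b)] → w = 0.17
Weighted average = (0.71·84.9 + 0.33·9.5 + 0.71·56.0 + 0.17·35.0) / (0.71 + 0.33 + 0.71 + 0.17)
  = 109.1240 / 1.9200 = 56.84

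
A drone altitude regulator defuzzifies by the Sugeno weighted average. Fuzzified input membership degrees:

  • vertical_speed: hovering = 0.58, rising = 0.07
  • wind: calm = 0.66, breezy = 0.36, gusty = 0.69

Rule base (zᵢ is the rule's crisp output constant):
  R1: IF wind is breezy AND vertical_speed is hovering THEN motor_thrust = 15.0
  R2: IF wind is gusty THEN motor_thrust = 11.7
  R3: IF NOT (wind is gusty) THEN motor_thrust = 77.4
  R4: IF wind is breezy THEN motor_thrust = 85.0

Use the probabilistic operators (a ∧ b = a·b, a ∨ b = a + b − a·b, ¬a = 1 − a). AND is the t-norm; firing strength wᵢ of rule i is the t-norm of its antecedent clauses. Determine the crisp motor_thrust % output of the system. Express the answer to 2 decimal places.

41.94

R1 (z=15.0): breezy=0.36, hovering=0.58; AND[a·b] → w = 0.2088
R2 (z=11.7): gusty=0.69 → w = 0.6900
R3 (z=77.4): ¬gusty=1−0.69=0.31 → w = 0.3100
R4 (z=85.0): breezy=0.36 → w = 0.3600
Weighted average = (0.2088·15.0 + 0.6900·11.7 + 0.3100·77.4 + 0.3600·85.0) / (0.2088 + 0.6900 + 0.3100 + 0.3600)
  = 65.7990 / 1.5688 = 41.94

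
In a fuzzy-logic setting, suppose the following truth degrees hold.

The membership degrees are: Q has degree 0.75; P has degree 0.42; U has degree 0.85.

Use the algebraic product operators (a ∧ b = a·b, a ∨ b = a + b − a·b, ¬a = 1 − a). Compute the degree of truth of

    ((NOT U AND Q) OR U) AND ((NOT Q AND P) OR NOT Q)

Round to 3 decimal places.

0.285

NOT U = 1 − 0.8500 = 0.1500
NOT U AND Q = a·b on (0.1500, 0.7500) = 0.1125
(NOT U AND Q) OR U = a + b − a·b on (0.1125, 0.8500) = 0.8669
NOT Q = 1 − 0.7500 = 0.2500
NOT Q AND P = a·b on (0.2500, 0.4200) = 0.1050
NOT Q = 1 − 0.7500 = 0.2500
(NOT Q AND P) OR NOT Q = a + b − a·b on (0.1050, 0.2500) = 0.3287
((NOT U AND Q) OR U) AND ((NOT Q AND P) OR NOT Q) = a·b on (0.8669, 0.3287) = 0.2850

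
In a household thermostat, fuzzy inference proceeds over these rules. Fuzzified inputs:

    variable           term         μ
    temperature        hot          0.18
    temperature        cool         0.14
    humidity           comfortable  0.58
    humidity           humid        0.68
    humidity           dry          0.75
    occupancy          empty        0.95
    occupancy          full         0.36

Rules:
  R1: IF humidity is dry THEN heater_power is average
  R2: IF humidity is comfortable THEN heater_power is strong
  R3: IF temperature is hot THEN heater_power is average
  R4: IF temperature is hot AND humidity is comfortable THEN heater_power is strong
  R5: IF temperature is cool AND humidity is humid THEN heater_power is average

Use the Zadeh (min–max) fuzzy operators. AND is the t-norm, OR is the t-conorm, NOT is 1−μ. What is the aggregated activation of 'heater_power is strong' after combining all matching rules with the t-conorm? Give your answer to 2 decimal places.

0.58

R1: dry=0.75 → w = 0.75
R2: comfortable=0.58 → w = 0.58
R3: hot=0.18 → w = 0.18
R4: hot=0.18, comfortable=0.58; AND[min(a, b)] → w = 0.18
R5: cool=0.14, humid=0.68; AND[min(a, b)] → w = 0.14
Rules with consequent 'strong': {R2, R4} → strengths 0.58, 0.18
Aggregate via t-conorm [max(a, b)]: 0.58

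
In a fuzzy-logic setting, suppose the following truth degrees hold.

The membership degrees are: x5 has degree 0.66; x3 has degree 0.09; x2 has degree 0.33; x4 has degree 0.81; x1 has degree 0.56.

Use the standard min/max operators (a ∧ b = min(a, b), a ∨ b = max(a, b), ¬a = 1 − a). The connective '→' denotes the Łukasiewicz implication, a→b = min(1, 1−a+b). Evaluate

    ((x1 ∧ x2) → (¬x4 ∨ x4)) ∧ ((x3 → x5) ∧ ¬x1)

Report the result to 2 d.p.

0.44

x1 ∧ x2 = min(a, b) on (0.56, 0.33) = 0.33
¬x4 = 1 − 0.81 = 0.19
¬x4 ∨ x4 = max(a, b) on (0.19, 0.81) = 0.81
(x1 ∧ x2) → (¬x4 ∨ x4)  [Łukasiewicz: min(1, 1−a+b)] with a=0.33, b=0.81 → 1.00
x3 → x5  [Łukasiewicz: min(1, 1−a+b)] with a=0.09, b=0.66 → 1.00
¬x1 = 1 − 0.56 = 0.44
(x3 → x5) ∧ ¬x1 = min(a, b) on (1.00, 0.44) = 0.44
((x1 ∧ x2) → (¬x4 ∨ x4)) ∧ ((x3 → x5) ∧ ¬x1) = min(a, b) on (1.00, 0.44) = 0.44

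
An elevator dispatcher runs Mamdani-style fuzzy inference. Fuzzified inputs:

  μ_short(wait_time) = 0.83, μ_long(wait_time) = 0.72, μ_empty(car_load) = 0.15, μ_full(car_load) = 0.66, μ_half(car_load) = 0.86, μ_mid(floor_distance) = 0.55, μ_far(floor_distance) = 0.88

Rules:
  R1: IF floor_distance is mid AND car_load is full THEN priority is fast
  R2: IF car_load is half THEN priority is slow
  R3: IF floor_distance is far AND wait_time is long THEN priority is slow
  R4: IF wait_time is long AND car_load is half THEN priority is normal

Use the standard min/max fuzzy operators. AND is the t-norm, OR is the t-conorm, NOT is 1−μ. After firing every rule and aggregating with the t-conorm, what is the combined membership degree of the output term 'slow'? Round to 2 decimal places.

R1: mid=0.55, full=0.66; AND[min(a, b)] → w = 0.55
R2: half=0.86 → w = 0.86
R3: far=0.88, long=0.72; AND[min(a, b)] → w = 0.72
R4: long=0.72, half=0.86; AND[min(a, b)] → w = 0.72
Rules with consequent 'slow': {R2, R3} → strengths 0.86, 0.72
Aggregate via t-conorm [max(a, b)]: 0.86

0.86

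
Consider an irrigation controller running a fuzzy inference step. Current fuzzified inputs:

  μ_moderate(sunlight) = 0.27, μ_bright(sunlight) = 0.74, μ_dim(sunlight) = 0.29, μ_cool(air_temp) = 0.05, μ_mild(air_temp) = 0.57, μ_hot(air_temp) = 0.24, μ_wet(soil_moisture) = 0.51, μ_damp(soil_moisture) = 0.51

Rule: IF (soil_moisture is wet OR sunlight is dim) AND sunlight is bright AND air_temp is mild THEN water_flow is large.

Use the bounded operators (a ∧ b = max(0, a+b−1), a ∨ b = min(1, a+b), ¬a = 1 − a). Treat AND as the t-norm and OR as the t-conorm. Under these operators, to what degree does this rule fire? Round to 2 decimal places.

firing strength: (wet=0.51 OR dim=0.29) = 0.80; AND[max(0, a+b−1)] with bright=0.74, mild=0.57 → w = 0.11

0.11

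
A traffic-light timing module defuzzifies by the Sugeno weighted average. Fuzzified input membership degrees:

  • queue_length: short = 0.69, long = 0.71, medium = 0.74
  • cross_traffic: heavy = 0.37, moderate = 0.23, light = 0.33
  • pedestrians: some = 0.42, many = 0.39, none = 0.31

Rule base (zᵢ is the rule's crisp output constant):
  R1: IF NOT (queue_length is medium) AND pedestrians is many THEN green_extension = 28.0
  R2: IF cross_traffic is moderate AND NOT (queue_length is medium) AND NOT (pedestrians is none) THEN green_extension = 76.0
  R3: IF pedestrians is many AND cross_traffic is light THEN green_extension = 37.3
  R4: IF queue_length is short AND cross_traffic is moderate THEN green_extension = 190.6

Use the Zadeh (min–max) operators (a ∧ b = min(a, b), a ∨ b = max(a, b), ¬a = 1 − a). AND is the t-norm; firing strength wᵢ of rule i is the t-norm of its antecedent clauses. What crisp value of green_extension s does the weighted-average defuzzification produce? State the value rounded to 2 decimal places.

77.05

R1 (z=28.0): ¬medium=1−0.74=0.26, many=0.39; AND[min(a, b)] → w = 0.26
R2 (z=76.0): moderate=0.23, ¬medium=1−0.74=0.26, ¬none=1−0.31=0.69; AND[min(a, b)] → w = 0.23
R3 (z=37.3): many=0.39, light=0.33; AND[min(a, b)] → w = 0.33
R4 (z=190.6): short=0.69, moderate=0.23; AND[min(a, b)] → w = 0.23
Weighted average = (0.26·28.0 + 0.23·76.0 + 0.33·37.3 + 0.23·190.6) / (0.26 + 0.23 + 0.33 + 0.23)
  = 80.9070 / 1.0500 = 77.05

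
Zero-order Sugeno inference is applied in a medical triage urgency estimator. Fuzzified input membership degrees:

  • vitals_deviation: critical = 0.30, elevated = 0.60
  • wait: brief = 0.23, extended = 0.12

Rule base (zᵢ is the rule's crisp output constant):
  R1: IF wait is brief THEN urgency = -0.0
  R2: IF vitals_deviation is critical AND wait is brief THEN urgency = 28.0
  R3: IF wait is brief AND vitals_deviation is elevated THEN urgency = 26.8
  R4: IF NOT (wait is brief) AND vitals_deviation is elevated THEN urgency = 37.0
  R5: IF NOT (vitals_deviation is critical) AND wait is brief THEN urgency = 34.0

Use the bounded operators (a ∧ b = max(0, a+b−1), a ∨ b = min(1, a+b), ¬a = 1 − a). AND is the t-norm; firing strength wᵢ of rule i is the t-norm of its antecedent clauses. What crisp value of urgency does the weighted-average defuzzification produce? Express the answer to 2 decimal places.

R1 (z=-0.0): brief=0.23 → w = 0.23
R2 (z=28.0): critical=0.30, brief=0.23; AND[max(0, a+b−1)] → w = 0.00
R3 (z=26.8): brief=0.23, elevated=0.60; AND[max(0, a+b−1)] → w = 0.00
R4 (z=37.0): ¬brief=1−0.23=0.77, elevated=0.60; AND[max(0, a+b−1)] → w = 0.37
R5 (z=34.0): ¬critical=1−0.30=0.70, brief=0.23; AND[max(0, a+b−1)] → w = 0.00
Weighted average = (0.23·-0.0 + 0.00·28.0 + 0.00·26.8 + 0.37·37.0 + 0.00·34.0) / (0.23 + 0.00 + 0.00 + 0.37 + 0.00)
  = 13.6900 / 0.6000 = 22.82

22.82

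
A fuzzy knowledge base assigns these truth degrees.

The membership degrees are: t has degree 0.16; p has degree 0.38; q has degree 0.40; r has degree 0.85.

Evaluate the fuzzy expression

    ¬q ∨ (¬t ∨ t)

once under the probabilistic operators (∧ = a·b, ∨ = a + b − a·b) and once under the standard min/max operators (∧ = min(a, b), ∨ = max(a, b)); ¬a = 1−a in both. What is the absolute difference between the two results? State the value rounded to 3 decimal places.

0.106

Under probabilistic:
  ¬q = 1 − 0.4000 = 0.6000
  ¬t = 1 − 0.1600 = 0.8400
  ¬t ∨ t = a + b − a·b on (0.8400, 0.1600) = 0.8656
  ¬q ∨ (¬t ∨ t) = a + b − a·b on (0.6000, 0.8656) = 0.9462
  → value = 0.9462
Under standard min/max:
  ¬q = 1 − 0.40 = 0.60
  ¬t = 1 − 0.16 = 0.84
  ¬t ∨ t = max(a, b) on (0.84, 0.16) = 0.84
  ¬q ∨ (¬t ∨ t) = max(a, b) on (0.60, 0.84) = 0.84
  → value = 0.8400
|0.9462 − 0.8400| = 0.106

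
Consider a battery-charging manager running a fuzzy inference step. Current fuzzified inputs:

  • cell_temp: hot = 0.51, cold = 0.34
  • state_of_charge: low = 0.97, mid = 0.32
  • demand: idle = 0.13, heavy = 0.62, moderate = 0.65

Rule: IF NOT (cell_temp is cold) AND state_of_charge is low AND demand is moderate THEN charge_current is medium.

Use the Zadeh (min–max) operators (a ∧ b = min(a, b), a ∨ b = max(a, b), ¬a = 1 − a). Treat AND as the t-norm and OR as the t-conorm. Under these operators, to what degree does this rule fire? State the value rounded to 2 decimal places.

0.65

firing strength: ¬cold=1−0.34=0.66, low=0.97, moderate=0.65; AND[min(a, b)] → w = 0.65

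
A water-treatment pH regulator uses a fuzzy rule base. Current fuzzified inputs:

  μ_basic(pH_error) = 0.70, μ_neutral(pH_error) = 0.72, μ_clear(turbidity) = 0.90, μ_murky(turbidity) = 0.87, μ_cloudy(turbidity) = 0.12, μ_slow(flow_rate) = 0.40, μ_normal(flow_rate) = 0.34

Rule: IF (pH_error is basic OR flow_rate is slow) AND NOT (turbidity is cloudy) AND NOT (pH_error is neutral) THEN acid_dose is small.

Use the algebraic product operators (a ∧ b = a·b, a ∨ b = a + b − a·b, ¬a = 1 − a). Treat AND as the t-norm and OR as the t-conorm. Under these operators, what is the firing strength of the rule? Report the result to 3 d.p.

firing strength: (basic=0.70 OR slow=0.40) = 0.8200; AND[a·b] with ¬cloudy=1−0.12=0.88, ¬neutral=1−0.72=0.28 → w = 0.2020

0.202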